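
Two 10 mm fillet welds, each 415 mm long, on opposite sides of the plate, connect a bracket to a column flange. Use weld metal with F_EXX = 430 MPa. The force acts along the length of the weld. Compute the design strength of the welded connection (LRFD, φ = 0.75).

Effective throat t_e = 0.707 × 10 = 7.07 mm.
Total length L = 830 mm; A_we = 7.07 × 830 = 5868 mm².
F_nw = 0.6 F_EXX = 0.6 × 430 = 258 MPa.
φR_n = 0.75 × 258 × 5868 × 10⁻³ = 1135 kN.

φR_n ≈ 1140 kN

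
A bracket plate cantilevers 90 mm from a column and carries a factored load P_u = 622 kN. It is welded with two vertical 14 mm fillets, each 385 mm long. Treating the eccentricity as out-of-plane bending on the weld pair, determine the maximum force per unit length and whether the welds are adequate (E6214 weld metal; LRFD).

E62XX → F_EXX = 620 MPa.
L_w = 2 × 385 = 770 mm; section modulus (unit throat) S = 2 × L²/6 = 49410 mm².
Direct shear f_v = P/L_w = 622×10³/770 = 807.8 N/mm.
Moment M = P × e = 622×10³ × 90 = 55980000 N·mm; bending f_b = M/S = 1133 N/mm.
f_max = √(f_v² + f_b²) = √(807.8² + 1133²) = 1391 N/mm.
φr_n = 0.75 × 0.6 × 620 × (0.707 × 14) = 2762 N/mm → adequate.

f_max ≈ 1390 N/mm; adequate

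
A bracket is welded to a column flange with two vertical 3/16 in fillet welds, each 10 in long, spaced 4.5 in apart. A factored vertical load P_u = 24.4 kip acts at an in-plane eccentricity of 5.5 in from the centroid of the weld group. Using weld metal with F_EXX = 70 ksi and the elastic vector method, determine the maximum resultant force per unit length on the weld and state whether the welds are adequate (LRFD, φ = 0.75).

f_max ≈ 3.43 kip/in; adequate

Total weld length L_w = 20 in. Treat welds as unit-width lines.
Polar moment about centroid: J = 2[d³/12 + d(b/2)²] = 2[10³/12 + 10×2.25²] = 267.9 in³.
Direct shear f_v = P/L_w = 24.4 / 20 = 1.22 kip/in (vertical).
Torsion M = P·e = 24.4 × 5.5 = 134.2 kip·in.
Critical point at (x, y) = (2.25, 5) from centroid. f_tx = M·y/J = 2.505 kip/in; f_ty = M·x/J = 1.127 kip/in.
Resultant f_max = √[f_tx² + (f_v + f_ty)²] = √[2.505² + (1.22 + 1.127)²] = 3.432 kip/in.
Capacity per unit length: φr_n = 0.75 × 0.6 × 70 × (0.707 × 0.1875) = 4.176 kip/in.
3.432 ≤ 4.176 → adequate.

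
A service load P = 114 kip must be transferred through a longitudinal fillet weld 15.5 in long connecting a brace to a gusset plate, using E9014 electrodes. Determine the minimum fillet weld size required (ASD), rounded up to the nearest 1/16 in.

w = 7/16 in

E90XX → F_EXX = 90 ksi.
Total weld length L = 15.5 in.
Required throat t_e = P × Ω / (0.6 F_EXX × L) = 114 × 2.0 / (0.6 × 90 × 15.5) = 0.2724 in.
Required leg w = t_e / 0.707 = 0.3853 in → use 7/16 in.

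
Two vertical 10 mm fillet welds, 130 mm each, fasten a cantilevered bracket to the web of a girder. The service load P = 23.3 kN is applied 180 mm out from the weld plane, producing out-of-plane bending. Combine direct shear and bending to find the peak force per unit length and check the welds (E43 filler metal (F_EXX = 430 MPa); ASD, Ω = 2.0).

f_max ≈ 750 N/mm; adequate

L_w = 2 × 130 = 260 mm; section modulus (unit throat) S = 2 × L²/6 = 5633 mm².
Direct shear f_v = P/L_w = 23.3×10³/260 = 89.62 N/mm.
Moment M = P × e = 23.3×10³ × 180 = 4194000 N·mm; bending f_b = M/S = 744.5 N/mm.
f_max = √(f_v² + f_b²) = √(89.62² + 744.5²) = 749.9 N/mm.
r_n/Ω = (1/2.0) × 0.6 × 430 × (0.707 × 10) = 912 N/mm → adequate.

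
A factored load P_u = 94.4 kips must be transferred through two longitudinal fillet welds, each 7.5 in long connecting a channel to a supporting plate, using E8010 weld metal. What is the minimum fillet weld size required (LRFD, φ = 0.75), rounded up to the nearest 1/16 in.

w = 1/4 in

E80XX → F_EXX = 80 ksi.
Total weld length L = 15 in.
Required throat t_e = P_u / (φ × 0.6 F_EXX × L) = 94.4 / (0.75 × 0.6 × 80 × 15) = 0.1748 in.
Required leg w = t_e / 0.707 = 0.2473 in → use 1/4 in.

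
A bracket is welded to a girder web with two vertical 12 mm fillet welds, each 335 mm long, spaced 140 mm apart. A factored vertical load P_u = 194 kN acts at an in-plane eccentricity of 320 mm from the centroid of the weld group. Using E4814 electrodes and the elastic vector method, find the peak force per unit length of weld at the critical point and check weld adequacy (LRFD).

E48XX → F_EXX = 480 MPa.
Total weld length L_w = 670 mm. Treat welds as unit-width lines.
Polar moment about centroid: J = 2[d³/12 + d(b/2)²] = 2[335³/12 + 335×70²] = 9549000 mm³.
Direct shear f_v = P/L_w = 194×10³ / 670 = 289.6 N/mm (vertical).
Torsion M = P·e = 194×10³ × 320 = 62080000 N·mm.
Critical point at (x, y) = (70, 167.5) from centroid. f_tx = M·y/J = 1089 N/mm; f_ty = M·x/J = 455.1 N/mm.
Resultant f_max = √[f_tx² + (f_v + f_ty)²] = √[1089² + (289.6 + 455.1)²] = 1319 N/mm.
Capacity per unit length: φr_n = 0.75 × 0.6 × 480 × (0.707 × 12) = 1833 N/mm.
1319 ≤ 1833 → adequate.

f_max ≈ 1320 N/mm; adequate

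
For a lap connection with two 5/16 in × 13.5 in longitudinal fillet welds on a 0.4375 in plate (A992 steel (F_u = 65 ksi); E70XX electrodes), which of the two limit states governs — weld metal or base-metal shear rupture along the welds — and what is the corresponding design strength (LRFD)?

φR_n ≈ 188 kip (weld metal governs)

E70XX → F_EXX = 70 ksi.
t_e = 0.707 × 0.3125 = 0.2209 in; L = 27 in.
Weld metal: φR_n = 0.75 × 0.6 × 70 × 0.2209 × 27 = 187.9 kip.
Base metal (shear rupture): φR_n = 0.75 × 0.6 × 65 × 0.4375 × 27 = 345.5 kip.
Governing: weld metal.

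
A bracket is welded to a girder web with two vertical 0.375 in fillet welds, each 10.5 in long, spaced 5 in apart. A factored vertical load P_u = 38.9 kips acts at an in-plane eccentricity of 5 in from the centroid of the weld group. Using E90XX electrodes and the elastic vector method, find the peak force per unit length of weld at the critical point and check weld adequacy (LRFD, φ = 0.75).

E90XX → F_EXX = 90 ksi.
Total weld length L_w = 21 in. Treat welds as unit-width lines.
Polar moment about centroid: J = 2[d³/12 + d(b/2)²] = 2[10.5³/12 + 10.5×2.5²] = 324.2 in³.
Direct shear f_v = P/L_w = 38.9 / 21 = 1.852 kip/in (vertical).
Torsion M = P·e = 38.9 × 5 = 194.5 kip·in.
Critical point at (x, y) = (2.5, 5.25) from centroid. f_tx = M·y/J = 3.15 kip/in; f_ty = M·x/J = 1.5 kip/in.
Resultant f_max = √[f_tx² + (f_v + f_ty)²] = √[3.15² + (1.852 + 1.5)²] = 4.6 kip/in.
Capacity per unit length: φr_n = 0.75 × 0.6 × 90 × (0.707 × 0.375) = 10.74 kip/in.
4.6 ≤ 10.74 → adequate.

f_max ≈ 4.6 kip/in; adequate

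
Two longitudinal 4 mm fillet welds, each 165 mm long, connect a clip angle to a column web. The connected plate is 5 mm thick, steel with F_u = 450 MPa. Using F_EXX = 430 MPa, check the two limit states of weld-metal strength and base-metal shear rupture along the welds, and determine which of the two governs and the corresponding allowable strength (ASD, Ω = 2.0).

R_n/Ω ≈ 120 kN (weld metal governs)

t_e = 0.707 × 4 = 2.828 mm; L = 330 mm.
Weld metal: R_n/Ω = (1/2.0) × 0.6 × 430 × 2.828 × 330 × 10⁻³ = 120.4 kN.
Base metal (shear rupture): R_n/Ω = (1/2.0) × 0.6 × 450 × 5 × 330 × 10⁻³ = 222.8 kN.
Governing: weld metal.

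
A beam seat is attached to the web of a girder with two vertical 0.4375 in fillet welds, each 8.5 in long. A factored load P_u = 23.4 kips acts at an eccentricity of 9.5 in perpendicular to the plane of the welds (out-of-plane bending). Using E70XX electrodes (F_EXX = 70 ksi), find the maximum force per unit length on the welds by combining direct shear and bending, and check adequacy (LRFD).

L_w = 2 × 8.5 = 17 in; section modulus (unit throat) S = 2 × L²/6 = 24.08 in².
Direct shear f_v = P/L_w = 23.4/17 = 1.376 kip/in.
Moment M = P × e = 23.4 × 9.5 = 222.3 kip·in; bending f_b = M/S = 9.23 kip/in.
f_max = √(f_v² + f_b²) = √(1.376² + 9.23²) = 9.333 kip/in.
φr_n = 0.75 × 0.6 × 70 × (0.707 × 0.4375) = 9.743 kip/in → adequate.

f_max ≈ 9.33 kip/in; adequate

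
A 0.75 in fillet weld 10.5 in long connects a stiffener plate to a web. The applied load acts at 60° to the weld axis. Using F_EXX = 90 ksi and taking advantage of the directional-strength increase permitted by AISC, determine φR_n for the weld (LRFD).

φR_n ≈ 316 kip

t_e = 0.707 × 0.75 = 0.5302 in; A_we = 0.5302 × 10.5 = 5.568 in².
Directional factor: 1.0 + 0.5 sin^1.5(60°) = 1.403.
F_nw = 0.6 × 90 × 1.403 = 75.76 ksi.
φR_n = 0.75 × 75.76 × 5.568 = 316.4 kip.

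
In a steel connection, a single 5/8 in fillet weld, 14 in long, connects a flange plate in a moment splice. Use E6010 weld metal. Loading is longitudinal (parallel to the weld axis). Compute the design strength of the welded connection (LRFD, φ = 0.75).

φR_n ≈ 167 kip

E60XX → F_EXX = 60 ksi.
Effective throat t_e = 0.707 × 0.625 = 0.4419 in.
Total length L = 14 in; A_we = 0.4419 × 14 = 6.186 in².
F_nw = 0.6 F_EXX = 0.6 × 60 = 36 ksi.
φR_n = 0.75 × 36 × 6.186 = 167 kip.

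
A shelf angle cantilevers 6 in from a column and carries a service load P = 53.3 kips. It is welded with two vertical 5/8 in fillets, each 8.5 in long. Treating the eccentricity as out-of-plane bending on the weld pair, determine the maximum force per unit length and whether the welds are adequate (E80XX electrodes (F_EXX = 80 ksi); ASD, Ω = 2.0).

f_max ≈ 13.6 kip/in; NOT adequate

L_w = 2 × 8.5 = 17 in; section modulus (unit throat) S = 2 × L²/6 = 24.08 in².
Direct shear f_v = P/L_w = 53.3/17 = 3.135 kip/in.
Moment M = P × e = 53.3 × 6 = 319.8 kip·in; bending f_b = M/S = 13.28 kip/in.
f_max = √(f_v² + f_b²) = √(3.135² + 13.28²) = 13.64 kip/in.
r_n/Ω = (1/2.0) × 0.6 × 80 × (0.707 × 0.625) = 10.6 kip/in → NOT adequate.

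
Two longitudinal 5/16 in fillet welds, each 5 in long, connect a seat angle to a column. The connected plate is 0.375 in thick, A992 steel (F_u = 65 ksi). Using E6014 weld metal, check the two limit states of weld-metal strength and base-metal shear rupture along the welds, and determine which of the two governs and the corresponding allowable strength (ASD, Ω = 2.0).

R_n/Ω ≈ 39.8 kip (weld metal governs)

E60XX → F_EXX = 60 ksi.
t_e = 0.707 × 0.3125 = 0.2209 in; L = 10 in.
Weld metal: R_n/Ω = (1/2.0) × 0.6 × 60 × 0.2209 × 10 = 39.77 kip.
Base metal (shear rupture): R_n/Ω = (1/2.0) × 0.6 × 65 × 0.375 × 10 = 73.12 kip.
Governing: weld metal.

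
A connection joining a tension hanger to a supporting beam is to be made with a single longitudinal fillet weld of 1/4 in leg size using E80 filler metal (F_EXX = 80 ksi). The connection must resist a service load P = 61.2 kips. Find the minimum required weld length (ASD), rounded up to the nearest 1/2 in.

Throat t_e = 0.707 × 0.25 = 0.1767 in.
r_n/Ω = (0.6 × 80 × 0.1767) / 2.0 = 4.242 kip/in.
L_req = P / (r_n/Ω) = 61.2 / 4.242 = 14.43 in total.
Round up → use L = 14.5 in.

L = 14.5 in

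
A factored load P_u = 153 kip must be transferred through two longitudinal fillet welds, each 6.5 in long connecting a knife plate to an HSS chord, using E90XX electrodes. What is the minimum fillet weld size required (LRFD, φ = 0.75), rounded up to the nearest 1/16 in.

w = 7/16 in

E90XX → F_EXX = 90 ksi.
Total weld length L = 13 in.
Required throat t_e = P_u / (φ × 0.6 F_EXX × L) = 153 / (0.75 × 0.6 × 90 × 13) = 0.2906 in.
Required leg w = t_e / 0.707 = 0.411 in → use 7/16 in.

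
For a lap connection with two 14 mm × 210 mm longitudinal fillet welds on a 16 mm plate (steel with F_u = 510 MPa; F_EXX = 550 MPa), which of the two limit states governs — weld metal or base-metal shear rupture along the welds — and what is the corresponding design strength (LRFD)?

t_e = 0.707 × 14 = 9.898 mm; L = 420 mm.
Weld metal: φR_n = 0.75 × 0.6 × 550 × 9.898 × 420 × 10⁻³ = 1029 kN.
Base metal (shear rupture): φR_n = 0.75 × 0.6 × 510 × 16 × 420 × 10⁻³ = 1542 kN.
Governing: weld metal.

φR_n ≈ 1030 kN (weld metal governs)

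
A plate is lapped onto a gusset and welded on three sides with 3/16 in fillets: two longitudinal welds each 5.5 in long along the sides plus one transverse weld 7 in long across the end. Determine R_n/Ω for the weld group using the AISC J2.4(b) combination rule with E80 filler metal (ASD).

R_n/Ω ≈ 63.2 kips

E80XX → F_EXX = 80 ksi.
t_e = 0.707 × 0.1875 = 0.1326 in.
R_nwl = 0.6 × 80 × 0.1326 × 11 = 69.99 kips (longitudinal, 2 welds).
R_nwt = 0.6 × 80 × 0.1326 × 7 = 44.54 kips (transverse, base value).
(i) R_nwl + R_nwt = 114.5 kips; (ii) 0.85 R_nwl + 1.5 R_nwt = 126.3 kips.
R_n = max = 126.3 kips [governs: (ii)]; R_n/Ω = 63.15 kips.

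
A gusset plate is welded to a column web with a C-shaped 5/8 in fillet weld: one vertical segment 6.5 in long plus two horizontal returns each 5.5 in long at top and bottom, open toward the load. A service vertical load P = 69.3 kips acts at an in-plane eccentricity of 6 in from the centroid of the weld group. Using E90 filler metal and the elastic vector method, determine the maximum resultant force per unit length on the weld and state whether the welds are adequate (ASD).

E90XX → F_EXX = 90 ksi.
Total weld length L_w = 17.5 in. Treat welds as unit-width lines.
Centroid: x̄ = 2×5.5×2.75 / 17.5 = 1.729 in from the vertical weld.
Polar moment about centroid: J = I_x + I_y = [6.5³/12 + 2×5.5×3.25²] + [6.5×1.729² + 2(5.5³/12 + 5.5×1.021²)] = 197.7 in³.
Direct shear f_v = P/L_w = 69.3 / 17.5 = 3.96 kip/in (vertical).
Torsion M = P·e = 69.3 × 6 = 415.8 kip·in.
Critical point at (x, y) = (3.771, 3.25) from centroid. f_tx = M·y/J = 6.835 kip/in; f_ty = M·x/J = 7.932 kip/in.
Resultant f_max = √[f_tx² + (f_v + f_ty)²] = √[6.835² + (3.96 + 7.932)²] = 13.72 kip/in.
Capacity per unit length: r_n/Ω = (1/2.0) × 0.6 × 90 × (0.707 × 0.625) = 11.93 kip/in.
13.72 > 11.93 → NOT adequate.

f_max ≈ 13.7 kip/in; NOT adequate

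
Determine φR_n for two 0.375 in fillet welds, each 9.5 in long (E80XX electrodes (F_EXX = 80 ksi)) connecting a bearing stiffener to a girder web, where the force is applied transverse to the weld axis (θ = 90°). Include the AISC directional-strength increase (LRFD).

φR_n ≈ 272 kip

t_e = 0.707 × 0.375 = 0.2651 in; A_we = 0.2651 × 19 = 5.037 in².
Directional factor: 1.0 + 0.5 sin^1.5(90°) = 1.5.
F_nw = 0.6 × 80 × 1.5 = 72 ksi.
φR_n = 0.75 × 72 × 5.037 = 272 kip.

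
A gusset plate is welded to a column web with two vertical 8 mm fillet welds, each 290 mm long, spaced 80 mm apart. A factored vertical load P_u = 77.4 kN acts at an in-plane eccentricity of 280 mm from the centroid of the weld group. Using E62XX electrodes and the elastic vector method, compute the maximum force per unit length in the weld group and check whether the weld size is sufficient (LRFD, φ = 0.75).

f_max ≈ 700 N/mm; adequate

E62XX → F_EXX = 620 MPa.
Total weld length L_w = 580 mm. Treat welds as unit-width lines.
Polar moment about centroid: J = 2[d³/12 + d(b/2)²] = 2[290³/12 + 290×40²] = 4993000 mm³.
Direct shear f_v = P/L_w = 77.4×10³ / 580 = 133.4 N/mm (vertical).
Torsion M = P·e = 77.4×10³ × 280 = 21672000 N·mm.
Critical point at (x, y) = (40, 145) from centroid. f_tx = M·y/J = 629.4 N/mm; f_ty = M·x/J = 173.6 N/mm.
Resultant f_max = √[f_tx² + (f_v + f_ty)²] = √[629.4² + (133.4 + 173.6)²] = 700.3 N/mm.
Capacity per unit length: φr_n = 0.75 × 0.6 × 620 × (0.707 × 8) = 1578 N/mm.
700.3 ≤ 1578 → adequate.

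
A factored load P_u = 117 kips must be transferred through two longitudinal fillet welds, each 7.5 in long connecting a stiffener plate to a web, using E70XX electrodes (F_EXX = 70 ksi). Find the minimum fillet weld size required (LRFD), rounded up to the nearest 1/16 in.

Total weld length L = 15 in.
Required throat t_e = P_u / (φ × 0.6 F_EXX × L) = 117 / (0.75 × 0.6 × 70 × 15) = 0.2476 in.
Required leg w = t_e / 0.707 = 0.3502 in → use 3/8 in.

w = 3/8 in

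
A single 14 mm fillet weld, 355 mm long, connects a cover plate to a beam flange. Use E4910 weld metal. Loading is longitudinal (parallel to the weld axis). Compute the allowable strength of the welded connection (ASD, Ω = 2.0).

E49XX → F_EXX = 490 MPa.
Effective throat t_e = 0.707 × 14 = 9.898 mm.
Total length L = 355 mm; A_we = 9.898 × 355 = 3514 mm².
F_nw = 0.6 F_EXX = 0.6 × 490 = 294 MPa.
R_n = 294 × 3514 × 10⁻³ = 1033 kN; R_n/Ω = 1033/2.0 = 516.5 kN.

R_n/Ω ≈ 517 kN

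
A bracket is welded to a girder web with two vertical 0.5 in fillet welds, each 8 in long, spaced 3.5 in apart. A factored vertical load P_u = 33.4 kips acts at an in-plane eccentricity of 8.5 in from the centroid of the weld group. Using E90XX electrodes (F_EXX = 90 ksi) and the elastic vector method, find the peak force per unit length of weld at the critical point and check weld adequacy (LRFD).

Total weld length L_w = 16 in. Treat welds as unit-width lines.
Polar moment about centroid: J = 2[d³/12 + d(b/2)²] = 2[8³/12 + 8×1.75²] = 134.3 in³.
Direct shear f_v = P/L_w = 33.4 / 16 = 2.087 kip/in (vertical).
Torsion M = P·e = 33.4 × 8.5 = 283.9 kip·in.
Critical point at (x, y) = (1.75, 4) from centroid. f_tx = M·y/J = 8.454 kip/in; f_ty = M·x/J = 3.698 kip/in.
Resultant f_max = √[f_tx² + (f_v + f_ty)²] = √[8.454² + (2.087 + 3.698)²] = 10.24 kip/in.
Capacity per unit length: φr_n = 0.75 × 0.6 × 90 × (0.707 × 0.5) = 14.32 kip/in.
10.24 ≤ 14.32 → adequate.

f_max ≈ 10.2 kip/in; adequate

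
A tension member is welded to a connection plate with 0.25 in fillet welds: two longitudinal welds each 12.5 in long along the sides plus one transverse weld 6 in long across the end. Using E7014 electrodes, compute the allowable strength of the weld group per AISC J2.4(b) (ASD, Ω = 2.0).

E70XX → F_EXX = 70 ksi.
t_e = 0.707 × 0.25 = 0.1767 in.
R_nwl = 0.6 × 70 × 0.1767 × 25 = 185.6 kips (longitudinal, 2 welds).
R_nwt = 0.6 × 70 × 0.1767 × 6 = 44.54 kips (transverse, base value).
(i) R_nwl + R_nwt = 230.1 kips; (ii) 0.85 R_nwl + 1.5 R_nwt = 224.6 kips.
R_n = max = 230.1 kips [governs: (i)]; R_n/Ω = 115.1 kips.

R_n/Ω ≈ 115 kips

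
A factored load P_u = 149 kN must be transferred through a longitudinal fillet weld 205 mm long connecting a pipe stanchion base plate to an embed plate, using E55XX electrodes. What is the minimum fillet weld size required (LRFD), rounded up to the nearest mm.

E55XX → F_EXX = 550 MPa.
Total weld length L = 205 mm.
Required throat t_e = P_u / (φ × 0.6 F_EXX × L) = 149 / (0.75 × 0.6 × 550 × 205 × 10⁻³) = 2.937 mm.
Required leg w = t_e / 0.707 = 4.154 mm → use 5 mm.

w = 5 mm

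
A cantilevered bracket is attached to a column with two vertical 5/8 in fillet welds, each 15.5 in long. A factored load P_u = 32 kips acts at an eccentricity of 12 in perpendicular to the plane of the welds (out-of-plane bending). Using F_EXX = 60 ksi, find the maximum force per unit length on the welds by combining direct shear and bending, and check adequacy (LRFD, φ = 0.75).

f_max ≈ 4.9 kip/in; adequate

L_w = 2 × 15.5 = 31 in; section modulus (unit throat) S = 2 × L²/6 = 80.08 in².
Direct shear f_v = P/L_w = 32/31 = 1.032 kip/in.
Moment M = P × e = 32 × 12 = 384 kip·in; bending f_b = M/S = 4.795 kip/in.
f_max = √(f_v² + f_b²) = √(1.032² + 4.795²) = 4.905 kip/in.
φr_n = 0.75 × 0.6 × 60 × (0.707 × 0.625) = 11.93 kip/in → adequate.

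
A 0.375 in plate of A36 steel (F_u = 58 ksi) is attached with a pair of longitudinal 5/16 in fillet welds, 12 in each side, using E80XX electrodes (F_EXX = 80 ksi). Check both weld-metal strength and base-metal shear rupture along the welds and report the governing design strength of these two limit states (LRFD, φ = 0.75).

φR_n ≈ 191 kips (weld metal governs)

t_e = 0.707 × 0.3125 = 0.2209 in; L = 24 in.
Weld metal: φR_n = 0.75 × 0.6 × 80 × 0.2209 × 24 = 190.9 kips.
Base metal (shear rupture): φR_n = 0.75 × 0.6 × 58 × 0.375 × 24 = 234.9 kips.
Governing: weld metal.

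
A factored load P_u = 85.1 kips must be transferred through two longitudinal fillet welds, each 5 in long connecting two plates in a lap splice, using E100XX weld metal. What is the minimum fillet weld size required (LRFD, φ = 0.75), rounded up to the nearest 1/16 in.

w = 5/16 in

E100XX → F_EXX = 100 ksi.
Total weld length L = 10 in.
Required throat t_e = P_u / (φ × 0.6 F_EXX × L) = 85.1 / (0.75 × 0.6 × 100 × 10) = 0.1891 in.
Required leg w = t_e / 0.707 = 0.2675 in → use 5/16 in.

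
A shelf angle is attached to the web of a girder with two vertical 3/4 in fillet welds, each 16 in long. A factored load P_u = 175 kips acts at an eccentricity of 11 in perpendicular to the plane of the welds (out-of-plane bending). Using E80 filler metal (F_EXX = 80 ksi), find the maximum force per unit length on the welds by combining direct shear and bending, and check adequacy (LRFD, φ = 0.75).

f_max ≈ 23.2 kip/in; NOT adequate

L_w = 2 × 16 = 32 in; section modulus (unit throat) S = 2 × L²/6 = 85.33 in².
Direct shear f_v = P/L_w = 175/32 = 5.469 kip/in.
Moment M = P × e = 175 × 11 = 1925 kip·in; bending f_b = M/S = 22.56 kip/in.
f_max = √(f_v² + f_b²) = √(5.469² + 22.56²) = 23.21 kip/in.
φr_n = 0.75 × 0.6 × 80 × (0.707 × 0.75) = 19.09 kip/in → NOT adequate.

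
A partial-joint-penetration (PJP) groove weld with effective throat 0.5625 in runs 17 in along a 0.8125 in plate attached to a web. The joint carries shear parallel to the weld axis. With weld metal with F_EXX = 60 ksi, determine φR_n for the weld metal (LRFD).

φR_n ≈ 258 kips

Effective throat (given) t_e = 0.5625 in.
A_we = 0.5625 × 17 = 9.562 in².
F_nw = 0.6 F_EXX = 36 ksi.
φR_n = 0.75 × 36 × 9.562 = 258.2 kips.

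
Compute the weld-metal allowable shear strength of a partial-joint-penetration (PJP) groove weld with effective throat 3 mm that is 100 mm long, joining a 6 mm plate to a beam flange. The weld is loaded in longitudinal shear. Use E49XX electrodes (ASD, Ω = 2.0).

R_n/Ω ≈ 44.1 kN

E49XX → F_EXX = 490 MPa.
Effective throat (given) t_e = 3 mm.
A_we = 3 × 100 = 300 mm².
F_nw = 0.6 F_EXX = 294 MPa.
R_n/Ω = (294 × 300) / 2.0 × 10⁻³ = 44.1 kN.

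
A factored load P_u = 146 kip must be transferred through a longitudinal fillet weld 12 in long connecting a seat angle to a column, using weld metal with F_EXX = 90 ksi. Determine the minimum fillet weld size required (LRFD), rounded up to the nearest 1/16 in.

Total weld length L = 12 in.
Required throat t_e = P_u / (φ × 0.6 F_EXX × L) = 146 / (0.75 × 0.6 × 90 × 12) = 0.3004 in.
Required leg w = t_e / 0.707 = 0.4249 in → use 7/16 in.

w = 7/16 in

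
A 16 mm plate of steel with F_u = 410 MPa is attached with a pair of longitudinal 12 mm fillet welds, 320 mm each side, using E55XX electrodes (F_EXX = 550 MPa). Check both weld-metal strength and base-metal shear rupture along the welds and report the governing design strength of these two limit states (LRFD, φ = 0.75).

t_e = 0.707 × 12 = 8.484 mm; L = 640 mm.
Weld metal: φR_n = 0.75 × 0.6 × 550 × 8.484 × 640 × 10⁻³ = 1344 kN.
Base metal (shear rupture): φR_n = 0.75 × 0.6 × 410 × 16 × 640 × 10⁻³ = 1889 kN.
Governing: weld metal.

φR_n ≈ 1340 kN (weld metal governs)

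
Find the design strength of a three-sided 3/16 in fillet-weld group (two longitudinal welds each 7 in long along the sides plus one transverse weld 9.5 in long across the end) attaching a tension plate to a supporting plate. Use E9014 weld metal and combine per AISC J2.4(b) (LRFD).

E90XX → F_EXX = 90 ksi.
t_e = 0.707 × 0.1875 = 0.1326 in.
R_nwl = 0.6 × 90 × 0.1326 × 14 = 100.2 kip (longitudinal, 2 welds).
R_nwt = 0.6 × 90 × 0.1326 × 9.5 = 68 kip (transverse, base value).
(i) R_nwl + R_nwt = 168.2 kip; (ii) 0.85 R_nwl + 1.5 R_nwt = 187.2 kip.
R_n = max = 187.2 kip [governs: (ii)]; φR_n = 140.4 kip.

φR_n ≈ 140 kip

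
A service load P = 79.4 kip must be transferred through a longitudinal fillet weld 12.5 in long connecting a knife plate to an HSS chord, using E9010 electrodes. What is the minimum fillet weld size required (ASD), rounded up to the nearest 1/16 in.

E90XX → F_EXX = 90 ksi.
Total weld length L = 12.5 in.
Required throat t_e = P × Ω / (0.6 F_EXX × L) = 79.4 × 2.0 / (0.6 × 90 × 12.5) = 0.2353 in.
Required leg w = t_e / 0.707 = 0.3328 in → use 3/8 in.

w = 3/8 in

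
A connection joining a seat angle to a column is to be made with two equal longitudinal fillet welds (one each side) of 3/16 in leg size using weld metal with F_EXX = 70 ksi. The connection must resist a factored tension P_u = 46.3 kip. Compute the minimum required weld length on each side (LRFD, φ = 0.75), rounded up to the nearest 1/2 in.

Throat t_e = 0.707 × 0.1875 = 0.1326 in.
φr_n = 0.75 × 0.6 × 70 × 0.1326 = 4.176 kip/in.
L_req = P_u / φr_n = 46.3 / 4.176 = 11.09 in total.
Per side: 11.09 / 2 = 5.544 in.
Round up → use L = 6 in on each side.

L = 6 in on each side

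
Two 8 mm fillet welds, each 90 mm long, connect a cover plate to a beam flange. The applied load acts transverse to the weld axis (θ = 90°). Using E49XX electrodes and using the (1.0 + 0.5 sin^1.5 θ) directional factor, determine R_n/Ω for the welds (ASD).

E49XX → F_EXX = 490 MPa.
t_e = 0.707 × 8 = 5.656 mm; A_we = 5.656 × 180 = 1018 mm².
Directional factor: 1.0 + 0.5 sin^1.5(90°) = 1.5.
F_nw = 0.6 × 490 × 1.5 = 441 MPa.
R_n/Ω = (441 × 1018) / 2.0 × 10⁻³ = 224.5 kN.

R_n/Ω ≈ 224 kN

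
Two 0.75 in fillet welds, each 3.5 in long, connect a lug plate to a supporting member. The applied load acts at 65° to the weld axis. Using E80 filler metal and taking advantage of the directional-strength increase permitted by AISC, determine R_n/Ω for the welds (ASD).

R_n/Ω ≈ 128 kip

E80XX → F_EXX = 80 ksi.
t_e = 0.707 × 0.75 = 0.5302 in; A_we = 0.5302 × 7 = 3.712 in².
Directional factor: 1.0 + 0.5 sin^1.5(65°) = 1.431.
F_nw = 0.6 × 80 × 1.431 = 68.71 ksi.
R_n/Ω = (68.71 × 3.712) / 2.0 = 127.5 kip.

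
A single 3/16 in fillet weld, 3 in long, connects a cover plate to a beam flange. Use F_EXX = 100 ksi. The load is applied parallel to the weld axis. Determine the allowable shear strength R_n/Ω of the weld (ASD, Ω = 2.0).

R_n/Ω ≈ 11.9 kips

Effective throat t_e = 0.707 × 0.1875 = 0.1326 in.
Total length L = 3 in; A_we = 0.1326 × 3 = 0.3977 in².
F_nw = 0.6 F_EXX = 0.6 × 100 = 60 ksi.
R_n = 60 × 0.3977 = 23.86 kips; R_n/Ω = 23.86/2.0 = 11.93 kips.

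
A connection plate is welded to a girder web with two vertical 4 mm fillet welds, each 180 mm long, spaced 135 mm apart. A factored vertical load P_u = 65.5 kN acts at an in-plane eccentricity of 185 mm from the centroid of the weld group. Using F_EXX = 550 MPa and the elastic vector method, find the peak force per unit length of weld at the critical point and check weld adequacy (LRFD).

Total weld length L_w = 360 mm. Treat welds as unit-width lines.
Polar moment about centroid: J = 2[d³/12 + d(b/2)²] = 2[180³/12 + 180×67.5²] = 2612000 mm³.
Direct shear f_v = P/L_w = 65.5×10³ / 360 = 181.9 N/mm (vertical).
Torsion M = P·e = 65.5×10³ × 185 = 12118000 N·mm.
Critical point at (x, y) = (67.5, 90) from centroid. f_tx = M·y/J = 417.5 N/mm; f_ty = M·x/J = 313.1 N/mm.
Resultant f_max = √[f_tx² + (f_v + f_ty)²] = √[417.5² + (181.9 + 313.1)²] = 647.6 N/mm.
Capacity per unit length: φr_n = 0.75 × 0.6 × 550 × (0.707 × 4) = 699.9 N/mm.
647.6 ≤ 699.9 → adequate.

f_max ≈ 648 N/mm; adequate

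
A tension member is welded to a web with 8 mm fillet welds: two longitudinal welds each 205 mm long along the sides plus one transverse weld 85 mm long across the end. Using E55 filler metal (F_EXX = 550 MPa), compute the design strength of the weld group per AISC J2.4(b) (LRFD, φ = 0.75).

φR_n ≈ 693 kN

t_e = 0.707 × 8 = 5.656 mm.
R_nwl = 0.6 × 550 × 5.656 × 410 × 10⁻³ = 765.3 kN (longitudinal, 2 welds).
R_nwt = 0.6 × 550 × 5.656 × 85 × 10⁻³ = 158.7 kN (transverse, base value).
(i) R_nwl + R_nwt = 923.9 kN; (ii) 0.85 R_nwl + 1.5 R_nwt = 888.4 kN.
R_n = max = 923.9 kN [governs: (i)]; φR_n = 692.9 kN.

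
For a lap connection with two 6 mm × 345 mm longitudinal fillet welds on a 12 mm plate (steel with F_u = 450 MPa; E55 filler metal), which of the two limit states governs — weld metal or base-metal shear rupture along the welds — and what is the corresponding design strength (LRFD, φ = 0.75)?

E55XX → F_EXX = 550 MPa.
t_e = 0.707 × 6 = 4.242 mm; L = 690 mm.
Weld metal: φR_n = 0.75 × 0.6 × 550 × 4.242 × 690 × 10⁻³ = 724.4 kN.
Base metal (shear rupture): φR_n = 0.75 × 0.6 × 450 × 12 × 690 × 10⁻³ = 1677 kN.
Governing: weld metal.

φR_n ≈ 724 kN (weld metal governs)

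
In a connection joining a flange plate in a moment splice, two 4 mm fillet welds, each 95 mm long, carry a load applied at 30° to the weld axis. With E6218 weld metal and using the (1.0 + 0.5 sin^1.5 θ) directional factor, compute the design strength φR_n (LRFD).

E62XX → F_EXX = 620 MPa.
t_e = 0.707 × 4 = 2.828 mm; A_we = 2.828 × 190 = 537.3 mm².
Directional factor: 1.0 + 0.5 sin^1.5(30°) = 1.177.
F_nw = 0.6 × 620 × 1.177 = 437.8 MPa.
φR_n = 0.75 × 437.8 × 537.3 × 10⁻³ = 176.4 kN.

φR_n ≈ 176 kN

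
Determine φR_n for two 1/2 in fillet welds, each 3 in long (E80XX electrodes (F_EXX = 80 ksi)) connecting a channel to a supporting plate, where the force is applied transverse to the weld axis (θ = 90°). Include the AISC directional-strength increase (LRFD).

t_e = 0.707 × 0.5 = 0.3535 in; A_we = 0.3535 × 6 = 2.121 in².
Directional factor: 1.0 + 0.5 sin^1.5(90°) = 1.5.
F_nw = 0.6 × 80 × 1.5 = 72 ksi.
φR_n = 0.75 × 72 × 2.121 = 114.5 kip.

φR_n ≈ 115 kip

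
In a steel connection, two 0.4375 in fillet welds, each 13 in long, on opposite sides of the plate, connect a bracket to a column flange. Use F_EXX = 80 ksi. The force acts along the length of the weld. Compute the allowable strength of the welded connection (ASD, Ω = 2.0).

Effective throat t_e = 0.707 × 0.4375 = 0.3093 in.
Total length L = 26 in; A_we = 0.3093 × 26 = 8.042 in².
F_nw = 0.6 F_EXX = 0.6 × 80 = 48 ksi.
R_n = 48 × 8.042 = 386 kip; R_n/Ω = 386/2.0 = 193 kip.

R_n/Ω ≈ 193 kip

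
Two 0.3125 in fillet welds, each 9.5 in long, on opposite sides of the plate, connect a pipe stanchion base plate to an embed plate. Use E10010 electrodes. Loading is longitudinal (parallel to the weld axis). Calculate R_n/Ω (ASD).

R_n/Ω ≈ 126 kip

E100XX → F_EXX = 100 ksi.
Effective throat t_e = 0.707 × 0.3125 = 0.2209 in.
Total length L = 19 in; A_we = 0.2209 × 19 = 4.198 in².
F_nw = 0.6 F_EXX = 0.6 × 100 = 60 ksi.
R_n = 60 × 4.198 = 251.9 kip; R_n/Ω = 251.9/2.0 = 125.9 kip.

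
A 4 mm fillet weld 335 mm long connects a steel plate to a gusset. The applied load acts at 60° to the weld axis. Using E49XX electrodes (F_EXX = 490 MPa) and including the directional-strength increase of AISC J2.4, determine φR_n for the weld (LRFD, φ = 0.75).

t_e = 0.707 × 4 = 2.828 mm; A_we = 2.828 × 335 = 947.4 mm².
Directional factor: 1.0 + 0.5 sin^1.5(60°) = 1.403.
F_nw = 0.6 × 490 × 1.403 = 412.5 MPa.
φR_n = 0.75 × 412.5 × 947.4 × 10⁻³ = 293.1 kN.

φR_n ≈ 293 kN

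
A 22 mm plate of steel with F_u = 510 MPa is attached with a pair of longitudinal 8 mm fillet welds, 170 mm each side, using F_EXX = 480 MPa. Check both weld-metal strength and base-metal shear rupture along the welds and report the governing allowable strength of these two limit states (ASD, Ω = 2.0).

R_n/Ω ≈ 277 kN (weld metal governs)

t_e = 0.707 × 8 = 5.656 mm; L = 340 mm.
Weld metal: R_n/Ω = (1/2.0) × 0.6 × 480 × 5.656 × 340 × 10⁻³ = 276.9 kN.
Base metal (shear rupture): R_n/Ω = (1/2.0) × 0.6 × 510 × 22 × 340 × 10⁻³ = 1144 kN.
Governing: weld metal.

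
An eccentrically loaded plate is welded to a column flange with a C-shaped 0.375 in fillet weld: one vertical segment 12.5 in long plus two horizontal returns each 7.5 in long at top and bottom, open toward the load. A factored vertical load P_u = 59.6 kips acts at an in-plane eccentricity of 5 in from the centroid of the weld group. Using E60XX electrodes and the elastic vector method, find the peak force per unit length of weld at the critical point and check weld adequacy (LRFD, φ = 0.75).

f_max ≈ 4.44 kip/in; adequate

E60XX → F_EXX = 60 ksi.
Total weld length L_w = 27.5 in. Treat welds as unit-width lines.
Centroid: x̄ = 2×7.5×3.75 / 27.5 = 2.045 in from the vertical weld.
Polar moment about centroid: J = I_x + I_y = [12.5³/12 + 2×7.5×6.25²] + [12.5×2.045² + 2(7.5³/12 + 7.5×1.705²)] = 914.9 in³.
Direct shear f_v = P/L_w = 59.6 / 27.5 = 2.167 kip/in (vertical).
Torsion M = P·e = 59.6 × 5 = 298 kip·in.
Critical point at (x, y) = (5.455, 6.25) from centroid. f_tx = M·y/J = 2.036 kip/in; f_ty = M·x/J = 1.777 kip/in.
Resultant f_max = √[f_tx² + (f_v + f_ty)²] = √[2.036² + (2.167 + 1.777)²] = 4.438 kip/in.
Capacity per unit length: φr_n = 0.75 × 0.6 × 60 × (0.707 × 0.375) = 7.158 kip/in.
4.438 ≤ 7.158 → adequate.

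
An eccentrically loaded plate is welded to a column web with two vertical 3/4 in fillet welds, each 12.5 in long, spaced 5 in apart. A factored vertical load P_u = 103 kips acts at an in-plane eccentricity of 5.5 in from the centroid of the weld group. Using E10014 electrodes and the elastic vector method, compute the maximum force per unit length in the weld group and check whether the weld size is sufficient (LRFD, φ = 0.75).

E100XX → F_EXX = 100 ksi.
Total weld length L_w = 25 in. Treat welds as unit-width lines.
Polar moment about centroid: J = 2[d³/12 + d(b/2)²] = 2[12.5³/12 + 12.5×2.5²] = 481.8 in³.
Direct shear f_v = P/L_w = 103 / 25 = 4.12 kip/in (vertical).
Torsion M = P·e = 103 × 5.5 = 566.5 kip·in.
Critical point at (x, y) = (2.5, 6.25) from centroid. f_tx = M·y/J = 7.349 kip/in; f_ty = M·x/J = 2.94 kip/in.
Resultant f_max = √[f_tx² + (f_v + f_ty)²] = √[7.349² + (4.12 + 2.94)²] = 10.19 kip/in.
Capacity per unit length: φr_n = 0.75 × 0.6 × 100 × (0.707 × 0.75) = 23.86 kip/in.
10.19 ≤ 23.86 → adequate.

f_max ≈ 10.2 kip/in; adequate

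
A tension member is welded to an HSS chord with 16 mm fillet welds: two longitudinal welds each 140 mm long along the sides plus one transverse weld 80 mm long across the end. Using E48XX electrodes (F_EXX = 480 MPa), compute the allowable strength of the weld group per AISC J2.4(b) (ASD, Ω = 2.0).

t_e = 0.707 × 16 = 11.31 mm.
R_nwl = 0.6 × 480 × 11.31 × 280 × 10⁻³ = 912.2 kN (longitudinal, 2 welds).
R_nwt = 0.6 × 480 × 11.31 × 80 × 10⁻³ = 260.6 kN (transverse, base value).
(i) R_nwl + R_nwt = 1173 kN; (ii) 0.85 R_nwl + 1.5 R_nwt = 1166 kN.
R_n = max = 1173 kN [governs: (i)]; R_n/Ω = 586.4 kN.

R_n/Ω ≈ 586 kN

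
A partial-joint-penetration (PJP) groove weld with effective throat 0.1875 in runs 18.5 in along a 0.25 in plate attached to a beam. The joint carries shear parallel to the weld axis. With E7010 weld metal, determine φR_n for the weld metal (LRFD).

φR_n ≈ 109 kips

E70XX → F_EXX = 70 ksi.
Effective throat (given) t_e = 0.1875 in.
A_we = 0.1875 × 18.5 = 3.469 in².
F_nw = 0.6 F_EXX = 42 ksi.
φR_n = 0.75 × 42 × 3.469 = 109.3 kips.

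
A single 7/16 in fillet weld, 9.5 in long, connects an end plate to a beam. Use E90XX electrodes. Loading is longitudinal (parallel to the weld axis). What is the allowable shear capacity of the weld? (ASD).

E90XX → F_EXX = 90 ksi.
Effective throat t_e = 0.707 × 0.4375 = 0.3093 in.
Total length L = 9.5 in; A_we = 0.3093 × 9.5 = 2.938 in².
F_nw = 0.6 F_EXX = 0.6 × 90 = 54 ksi.
R_n = 54 × 2.938 = 158.7 kips; R_n/Ω = 158.7/2.0 = 79.34 kips.

R_n/Ω ≈ 79.3 kips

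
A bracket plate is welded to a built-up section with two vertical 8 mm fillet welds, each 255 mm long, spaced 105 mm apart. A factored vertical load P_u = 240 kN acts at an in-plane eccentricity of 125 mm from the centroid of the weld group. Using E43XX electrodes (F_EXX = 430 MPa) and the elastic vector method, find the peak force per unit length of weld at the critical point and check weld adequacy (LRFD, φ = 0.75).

f_max ≈ 1250 N/mm; NOT adequate

Total weld length L_w = 510 mm. Treat welds as unit-width lines.
Polar moment about centroid: J = 2[d³/12 + d(b/2)²] = 2[255³/12 + 255×52.5²] = 4169000 mm³.
Direct shear f_v = P/L_w = 240×10³ / 510 = 470.6 N/mm (vertical).
Torsion M = P·e = 240×10³ × 125 = 30000000 N·mm.
Critical point at (x, y) = (52.5, 127.5) from centroid. f_tx = M·y/J = 917.4 N/mm; f_ty = M·x/J = 377.8 N/mm.
Resultant f_max = √[f_tx² + (f_v + f_ty)²] = √[917.4² + (470.6 + 377.8)²] = 1250 N/mm.
Capacity per unit length: φr_n = 0.75 × 0.6 × 430 × (0.707 × 8) = 1094 N/mm.
1250 > 1094 → NOT adequate.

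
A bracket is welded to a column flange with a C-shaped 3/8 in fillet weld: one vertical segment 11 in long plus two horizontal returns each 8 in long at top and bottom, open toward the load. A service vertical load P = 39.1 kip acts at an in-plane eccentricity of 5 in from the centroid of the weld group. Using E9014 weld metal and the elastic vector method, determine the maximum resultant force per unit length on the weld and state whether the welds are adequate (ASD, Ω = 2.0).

f_max ≈ 3.16 kip/in; adequate

E90XX → F_EXX = 90 ksi.
Total weld length L_w = 27 in. Treat welds as unit-width lines.
Centroid: x̄ = 2×8×4 / 27 = 2.37 in from the vertical weld.
Polar moment about centroid: J = I_x + I_y = [11³/12 + 2×8×5.5²] + [11×2.37² + 2(8³/12 + 8×1.63²)] = 784.5 in³.
Direct shear f_v = P/L_w = 39.1 / 27 = 1.448 kip/in (vertical).
Torsion M = P·e = 39.1 × 5 = 195.5 kip·in.
Critical point at (x, y) = (5.63, 5.5) from centroid. f_tx = M·y/J = 1.371 kip/in; f_ty = M·x/J = 1.403 kip/in.
Resultant f_max = √[f_tx² + (f_v + f_ty)²] = √[1.371² + (1.448 + 1.403)²] = 3.163 kip/in.
Capacity per unit length: r_n/Ω = (1/2.0) × 0.6 × 90 × (0.707 × 0.375) = 7.158 kip/in.
3.163 ≤ 7.158 → adequate.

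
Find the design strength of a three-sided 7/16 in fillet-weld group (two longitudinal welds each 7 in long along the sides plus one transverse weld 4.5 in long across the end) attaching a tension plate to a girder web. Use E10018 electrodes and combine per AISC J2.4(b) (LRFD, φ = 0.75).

φR_n ≈ 260 kips

E100XX → F_EXX = 100 ksi.
t_e = 0.707 × 0.4375 = 0.3093 in.
R_nwl = 0.6 × 100 × 0.3093 × 14 = 259.8 kips (longitudinal, 2 welds).
R_nwt = 0.6 × 100 × 0.3093 × 4.5 = 83.51 kips (transverse, base value).
(i) R_nwl + R_nwt = 343.3 kips; (ii) 0.85 R_nwl + 1.5 R_nwt = 346.1 kips.
R_n = max = 346.1 kips [governs: (ii)]; φR_n = 259.6 kips.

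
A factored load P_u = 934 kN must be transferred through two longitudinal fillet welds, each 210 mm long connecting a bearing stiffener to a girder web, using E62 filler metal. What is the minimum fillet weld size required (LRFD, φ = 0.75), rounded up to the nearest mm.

w = 12 mm

E62XX → F_EXX = 620 MPa.
Total weld length L = 420 mm.
Required throat t_e = P_u / (φ × 0.6 F_EXX × L) = 934 / (0.75 × 0.6 × 620 × 420 × 10⁻³) = 7.971 mm.
Required leg w = t_e / 0.707 = 11.27 mm → use 12 mm.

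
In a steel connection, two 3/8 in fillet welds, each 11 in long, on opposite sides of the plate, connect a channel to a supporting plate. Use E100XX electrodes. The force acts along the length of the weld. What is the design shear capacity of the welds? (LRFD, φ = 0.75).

φR_n ≈ 262 kip

E100XX → F_EXX = 100 ksi.
Effective throat t_e = 0.707 × 0.375 = 0.2651 in.
Total length L = 22 in; A_we = 0.2651 × 22 = 5.833 in².
F_nw = 0.6 F_EXX = 0.6 × 100 = 60 ksi.
φR_n = 0.75 × 60 × 5.833 = 262.5 kip.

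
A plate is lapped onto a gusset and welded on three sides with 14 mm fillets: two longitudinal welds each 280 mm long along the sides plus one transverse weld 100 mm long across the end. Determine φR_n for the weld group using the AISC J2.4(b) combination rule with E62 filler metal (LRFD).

φR_n ≈ 1820 kN

E62XX → F_EXX = 620 MPa.
t_e = 0.707 × 14 = 9.898 mm.
R_nwl = 0.6 × 620 × 9.898 × 560 × 10⁻³ = 2062 kN (longitudinal, 2 welds).
R_nwt = 0.6 × 620 × 9.898 × 100 × 10⁻³ = 368.2 kN (transverse, base value).
(i) R_nwl + R_nwt = 2430 kN; (ii) 0.85 R_nwl + 1.5 R_nwt = 2305 kN.
R_n = max = 2430 kN [governs: (i)]; φR_n = 1823 kN.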